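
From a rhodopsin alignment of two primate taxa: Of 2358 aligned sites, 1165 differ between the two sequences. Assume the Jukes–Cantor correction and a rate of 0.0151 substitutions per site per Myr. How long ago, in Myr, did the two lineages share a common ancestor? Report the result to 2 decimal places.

26.70

p = 1165/2358 ≈ 0.494063.
d = −(3/4) ln(1 − 4p/3) = −0.75 ln(1 − 0.658751) = −0.75 ln(0.341249)
  = −0.75 × (-1.075143) = 0.806357 substitutions/site.
Under a molecular clock d = 2μt, so t = d/(2μ) = 0.806357 / (2 × 0.0151) = 26.70 Myr.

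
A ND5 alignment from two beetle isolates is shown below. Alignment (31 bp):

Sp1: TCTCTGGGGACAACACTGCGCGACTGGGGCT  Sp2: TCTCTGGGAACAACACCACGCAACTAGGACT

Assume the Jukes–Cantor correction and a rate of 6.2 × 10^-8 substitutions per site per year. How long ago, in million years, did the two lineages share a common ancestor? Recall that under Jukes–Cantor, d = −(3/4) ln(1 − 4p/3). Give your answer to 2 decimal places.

1.81

The sequences differ at 6 of 31 sites (9, 17, 18, 22, 26, 29), so p = 6/31 ≈ 0.193548.
d = −(3/4) ln(1 − 4p/3) = −0.75 ln(1 − 0.258064) = −0.75 ln(0.741936)
  = −0.75 × (-0.298492) = 0.223869 substitutions/site.
Under a molecular clock d = 2μt, so t = d/(2μ) = 0.223869 / (2 × 6.2 × 10^-8) = 1.81 million years.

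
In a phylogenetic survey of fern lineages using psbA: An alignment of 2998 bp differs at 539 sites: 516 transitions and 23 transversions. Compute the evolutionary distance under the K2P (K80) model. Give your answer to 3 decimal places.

P = 516/2998 ≈ 0.172115 and Q = 23/2998 ≈ 0.007672.
Under the Kimura two-parameter model, d = −½ ln(1 − 2P − Q) − ¼ ln(1 − 2Q).
1 − 2P − Q = 0.648098, giving −½ ln(0.648098) = 0.216857.
1 − 2Q = 0.984656, giving −¼ ln(0.984656) = 0.003866.
d = 0.216857 + 0.003866 = 0.220723.

0.221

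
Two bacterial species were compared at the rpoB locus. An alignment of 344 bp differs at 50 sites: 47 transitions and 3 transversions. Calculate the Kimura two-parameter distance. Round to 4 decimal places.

P = 47/344 ≈ 0.136628 and Q = 3/344 ≈ 0.008721.
Under the Kimura two-parameter model, d = −½ ln(1 − 2P − Q) − ¼ ln(1 − 2Q).
1 − 2P − Q = 0.718023, giving −½ ln(0.718023) = 0.165627.
1 − 2Q = 0.982558, giving −¼ ln(0.982558) = 0.004399.
d = 0.165627 + 0.004399 = 0.170026.

0.1700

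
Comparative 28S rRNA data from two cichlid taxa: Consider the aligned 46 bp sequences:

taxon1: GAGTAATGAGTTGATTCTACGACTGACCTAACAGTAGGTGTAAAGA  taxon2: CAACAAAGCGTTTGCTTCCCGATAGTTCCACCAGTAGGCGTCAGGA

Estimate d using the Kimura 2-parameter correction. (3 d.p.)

Of 46 sites, 11 differences are transitions and 9 are transversions, so P = 11/46 ≈ 0.23913 and Q = 9/46 ≈ 0.195652.
Under the Kimura two-parameter model, d = −½ ln(1 − 2P − Q) − ¼ ln(1 − 2Q).
1 − 2P − Q = 0.326088, giving −½ ln(0.326088) = 0.560294.
1 − 2Q = 0.608696, giving −¼ ln(0.608696) = 0.124109.
d = 0.560294 + 0.124109 = 0.684403.

0.684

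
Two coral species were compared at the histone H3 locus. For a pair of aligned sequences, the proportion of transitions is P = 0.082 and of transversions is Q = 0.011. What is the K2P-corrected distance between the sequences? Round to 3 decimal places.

0.102

Under the Kimura two-parameter model, d = −½ ln(1 − 2P − Q) − ¼ ln(1 − 2Q).
1 − 2P − Q = 0.825, giving −½ ln(0.825) = 0.096186.
1 − 2Q = 0.978, giving −¼ ln(0.978) = 0.005561.
d = 0.096186 + 0.005561 = 0.101747.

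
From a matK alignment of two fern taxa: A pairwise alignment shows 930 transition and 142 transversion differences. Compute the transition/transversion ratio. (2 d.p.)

R = 930/142 = 6.549295… ≈ 6.55 (to 2 d.p.).

6.55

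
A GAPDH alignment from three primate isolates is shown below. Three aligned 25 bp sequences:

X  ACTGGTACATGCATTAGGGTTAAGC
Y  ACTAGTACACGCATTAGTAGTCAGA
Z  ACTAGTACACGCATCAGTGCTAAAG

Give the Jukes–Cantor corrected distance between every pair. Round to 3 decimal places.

d(X,Y) = 0.351, d(X,Z) = 0.351, d(Y,Z) = 0.289

X–Y: 7/25 sites differ → p = 0.28, d = −0.75 ln(1 − 0.373333) = 0.350505 ≈ 0.351.
X–Z: 7/25 sites differ → p = 0.28, d = −0.75 ln(1 − 0.373333) = 0.350505 ≈ 0.351.
Y–Z: 6/25 sites differ → p = 0.24, d = −0.75 ln(1 − 0.32) = 0.289247 ≈ 0.289.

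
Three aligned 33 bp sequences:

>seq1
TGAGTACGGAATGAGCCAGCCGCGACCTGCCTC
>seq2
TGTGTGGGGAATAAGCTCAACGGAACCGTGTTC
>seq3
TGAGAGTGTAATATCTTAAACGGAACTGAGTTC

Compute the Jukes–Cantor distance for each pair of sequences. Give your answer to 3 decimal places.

seq1–seq2: 14/33 sites differ → p ≈ 0.424242, d = −0.75 ln(1 − 0.565656) = 0.625439 ≈ 0.625.
seq1–seq3: 18/33 sites differ → p ≈ 0.545455, d = −0.75 ln(1 − 0.727273) = 0.974463 ≈ 0.974.
seq2–seq3: 10/33 sites differ → p ≈ 0.30303, d = −0.75 ln(1 − 0.40404) = 0.388186 ≈ 0.388.

d(seq1,seq2) = 0.625, d(seq1,seq3) = 0.974, d(seq2,seq3) = 0.388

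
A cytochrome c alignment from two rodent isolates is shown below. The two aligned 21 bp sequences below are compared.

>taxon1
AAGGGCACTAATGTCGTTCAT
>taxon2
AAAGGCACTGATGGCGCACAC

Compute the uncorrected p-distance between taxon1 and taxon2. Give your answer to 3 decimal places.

0.286

The sequences differ at 6 of 21 positions (sites 3, 10, 14, 17, 18, 21).
p = 6/21 = 0.285714… ≈ 0.286 (to 3 d.p.).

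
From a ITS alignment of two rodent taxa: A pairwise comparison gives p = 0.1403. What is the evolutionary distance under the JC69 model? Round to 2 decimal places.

d = −(3/4) ln(1 − 4p/3) = −0.75 ln(1 − 0.187067) = −0.75 ln(0.812933)
  = −0.75 × (-0.207107) = 0.155330 substitutions/site.

0.16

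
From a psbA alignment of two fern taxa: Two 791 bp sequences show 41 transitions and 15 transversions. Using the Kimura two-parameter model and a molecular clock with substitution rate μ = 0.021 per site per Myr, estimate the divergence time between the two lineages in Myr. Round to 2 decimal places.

P = 41/791 ≈ 0.051833 and Q = 15/791 ≈ 0.018963.
Under the Kimura two-parameter model, d = −½ ln(1 − 2P − Q) − ¼ ln(1 − 2Q).
1 − 2P − Q = 0.877371, giving −½ ln(0.877371) = 0.065413.
1 − 2Q = 0.962074, giving −¼ ln(0.962074) = 0.009666.
d = 0.065413 + 0.009666 = 0.075079.
Under a molecular clock d = 2μt, so t = d/(2μ) = 0.075079 / (2 × 0.021) = 1.79 Myr.

1.79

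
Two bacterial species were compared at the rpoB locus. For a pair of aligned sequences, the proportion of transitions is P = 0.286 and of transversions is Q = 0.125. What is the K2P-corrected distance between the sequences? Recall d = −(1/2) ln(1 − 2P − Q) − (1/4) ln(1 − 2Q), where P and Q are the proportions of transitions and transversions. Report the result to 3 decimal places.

Under the Kimura two-parameter model, d = −½ ln(1 − 2P − Q) − ¼ ln(1 − 2Q).
1 − 2P − Q = 0.303, giving −½ ln(0.303) = 0.597011.
1 − 2Q = 0.75, giving −¼ ln(0.75) = 0.071921.
d = 0.597011 + 0.071921 = 0.668932.

0.669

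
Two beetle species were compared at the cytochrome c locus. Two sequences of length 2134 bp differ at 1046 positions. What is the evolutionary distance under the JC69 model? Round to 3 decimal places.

p = 1046/2134 ≈ 0.490159.
d = −(3/4) ln(1 − 4p/3) = −0.75 ln(1 − 0.653545) = −0.75 ln(0.346455)
  = −0.75 × (-1.060002) = 0.795002 substitutions/site.

0.795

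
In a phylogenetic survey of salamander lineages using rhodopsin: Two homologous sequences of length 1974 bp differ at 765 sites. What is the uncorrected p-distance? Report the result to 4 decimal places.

p = 765/1974 = 0.387537… ≈ 0.3875 (to 4 d.p.).

0.3875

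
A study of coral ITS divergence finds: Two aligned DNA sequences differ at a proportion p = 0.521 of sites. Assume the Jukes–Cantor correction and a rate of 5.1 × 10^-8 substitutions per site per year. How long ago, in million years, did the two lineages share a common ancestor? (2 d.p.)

8.72

d = −(3/4) ln(1 − 4p/3) = −0.75 ln(1 − 0.694667) = −0.75 ln(0.305333)
  = −0.75 × (-1.186352) = 0.889764 substitutions/site.
Under a molecular clock d = 2μt, so t = d/(2μ) = 0.889764 / (2 × 5.1 × 10^-8) = 8.72 million years.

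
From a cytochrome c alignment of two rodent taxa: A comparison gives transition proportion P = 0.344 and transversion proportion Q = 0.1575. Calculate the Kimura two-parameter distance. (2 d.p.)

Under the Kimura two-parameter model, d = −½ ln(1 − 2P − Q) − ¼ ln(1 − 2Q).
1 − 2P − Q = 0.1545, giving −½ ln(0.1545) = 0.933781.
1 − 2Q = 0.685, giving −¼ ln(0.685) = 0.094584.
d = 0.933781 + 0.094584 = 1.028365.

1.03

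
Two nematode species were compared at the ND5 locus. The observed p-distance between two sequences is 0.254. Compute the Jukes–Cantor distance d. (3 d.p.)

d = −(3/4) ln(1 − 4p/3) = −0.75 ln(1 − 0.338667) = −0.75 ln(0.661333)
  = −0.75 × (-0.413498) = 0.310124 substitutions/site.

0.310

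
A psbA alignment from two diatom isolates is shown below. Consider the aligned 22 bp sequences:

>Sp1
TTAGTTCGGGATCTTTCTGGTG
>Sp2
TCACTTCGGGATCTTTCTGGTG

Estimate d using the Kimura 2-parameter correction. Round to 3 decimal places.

0.097

Of 22 sites, 1 differences are transitions and 1 are transversions, so P = 1/22 ≈ 0.045455 and Q = 1/22 ≈ 0.045455.
Under the Kimura two-parameter model, d = −½ ln(1 − 2P − Q) − ¼ ln(1 − 2Q).
1 − 2P − Q = 0.863635, giving −½ ln(0.863635) = 0.073303.
1 − 2Q = 0.90909, giving −¼ ln(0.90909) = 0.023828.
d = 0.073303 + 0.023828 = 0.097131.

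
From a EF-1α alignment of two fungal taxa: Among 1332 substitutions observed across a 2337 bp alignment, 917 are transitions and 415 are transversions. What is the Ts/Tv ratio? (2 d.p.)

2.21

R = 917/415 = 2.209638… ≈ 2.21 (to 2 d.p.).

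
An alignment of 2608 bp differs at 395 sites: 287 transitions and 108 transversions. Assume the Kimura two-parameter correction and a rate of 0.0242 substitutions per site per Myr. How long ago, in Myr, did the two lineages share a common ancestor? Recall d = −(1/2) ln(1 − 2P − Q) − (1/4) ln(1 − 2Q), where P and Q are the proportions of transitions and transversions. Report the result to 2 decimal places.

P = 287/2608 ≈ 0.110046 and Q = 108/2608 ≈ 0.041411.
Under the Kimura two-parameter model, d = −½ ln(1 − 2P − Q) − ¼ ln(1 − 2Q).
1 − 2P − Q = 0.738497, giving −½ ln(0.738497) = 0.151569.
1 − 2Q = 0.917178, giving −¼ ln(0.917178) = 0.021613.
d = 0.151569 + 0.021613 = 0.173182.
Under a molecular clock d = 2μt, so t = d/(2μ) = 0.173182 / (2 × 0.0242) = 3.58 Myr.

3.58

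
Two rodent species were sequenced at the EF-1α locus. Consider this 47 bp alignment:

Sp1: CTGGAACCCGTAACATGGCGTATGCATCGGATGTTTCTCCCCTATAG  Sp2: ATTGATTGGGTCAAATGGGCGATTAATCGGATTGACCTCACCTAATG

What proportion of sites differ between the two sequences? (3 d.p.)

0.426

The sequences differ at 20 of 47 positions.
p = 20/47 = 0.425531… ≈ 0.426 (to 3 d.p.).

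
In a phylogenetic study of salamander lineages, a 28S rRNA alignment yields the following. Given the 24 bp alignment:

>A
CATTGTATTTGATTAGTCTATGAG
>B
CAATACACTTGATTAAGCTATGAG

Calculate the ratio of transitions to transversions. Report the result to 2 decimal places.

2.00

Transitions are A↔G and C↔T; transversions are all other mismatches.
Transitions: 4. Transversions: 2.
R = 4/2 = 2.00.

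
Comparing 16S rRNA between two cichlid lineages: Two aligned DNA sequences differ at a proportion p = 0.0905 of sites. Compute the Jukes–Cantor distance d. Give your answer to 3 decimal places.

0.096

d = −(3/4) ln(1 − 4p/3) = −0.75 ln(1 − 0.120667) = −0.75 ln(0.879333)
  = −0.75 × (-0.128592) = 0.096444 substitutions/site.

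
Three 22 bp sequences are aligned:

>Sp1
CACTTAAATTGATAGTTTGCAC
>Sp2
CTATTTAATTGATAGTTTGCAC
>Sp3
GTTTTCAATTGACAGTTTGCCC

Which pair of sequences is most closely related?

Sp1–Sp2: 3/22 differ, p = 0.136, d = 0.151.
Sp1–Sp3: 6/22 differ, p = 0.273, d = 0.339.
Sp2–Sp3: 5/22 differ, p = 0.227, d = 0.271.
The smallest distance is between Sp1 and Sp2.

Sp1 and Sp2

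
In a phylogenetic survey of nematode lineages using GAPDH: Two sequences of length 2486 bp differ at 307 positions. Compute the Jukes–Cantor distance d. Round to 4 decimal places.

p = 307/2486 ≈ 0.123492.
d = −(3/4) ln(1 − 4p/3) = −0.75 ln(1 − 0.164656) = −0.75 ln(0.835344)
  = −0.75 × (-0.179912) = 0.134934 substitutions/site.

0.1349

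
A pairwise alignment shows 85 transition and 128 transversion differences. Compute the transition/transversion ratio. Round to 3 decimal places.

0.664

R = 85/128 = 0.664062… ≈ 0.664 (to 3 d.p.).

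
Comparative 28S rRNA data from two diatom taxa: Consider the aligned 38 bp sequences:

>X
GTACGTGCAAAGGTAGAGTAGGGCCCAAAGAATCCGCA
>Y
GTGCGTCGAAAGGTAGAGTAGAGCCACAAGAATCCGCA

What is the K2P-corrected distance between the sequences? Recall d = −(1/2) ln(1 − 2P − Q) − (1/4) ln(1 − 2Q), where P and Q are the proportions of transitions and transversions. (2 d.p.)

0.18

Of 38 sites, 2 differences are transitions and 4 are transversions, so P = 2/38 ≈ 0.052632 and Q = 4/38 ≈ 0.105263.
Under the Kimura two-parameter model, d = −½ ln(1 − 2P − Q) − ¼ ln(1 − 2Q).
1 − 2P − Q = 0.789473, giving −½ ln(0.789473) = 0.118195.
1 − 2Q = 0.789474, giving −¼ ln(0.789474) = 0.059097.
d = 0.118195 + 0.059097 = 0.177292.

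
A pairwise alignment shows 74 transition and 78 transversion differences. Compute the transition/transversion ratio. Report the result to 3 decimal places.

0.949

R = 74/78 = 0.948717… ≈ 0.949 (to 3 d.p.).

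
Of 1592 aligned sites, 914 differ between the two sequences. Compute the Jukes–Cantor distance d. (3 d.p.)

p = 914/1592 ≈ 0.574121.
d = −(3/4) ln(1 − 4p/3) = −0.75 ln(1 − 0.765495) = −0.75 ln(0.234505)
  = −0.75 × (-1.450278) = 1.087709 substitutions/site.

1.088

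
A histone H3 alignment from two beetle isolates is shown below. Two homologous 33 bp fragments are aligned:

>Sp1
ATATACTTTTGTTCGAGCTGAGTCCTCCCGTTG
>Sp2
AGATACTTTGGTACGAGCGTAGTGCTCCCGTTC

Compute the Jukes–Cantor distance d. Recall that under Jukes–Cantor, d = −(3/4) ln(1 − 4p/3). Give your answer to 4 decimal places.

The sequences differ at 7 of 33 sites (2, 10, 13, 19, 20, 24, 33), so p = 7/33 ≈ 0.212121.
d = −(3/4) ln(1 − 4p/3) = −0.75 ln(1 − 0.282828) = −0.75 ln(0.717172)
  = −0.75 × (-0.332440) = 0.249330 substitutions/site.

0.2493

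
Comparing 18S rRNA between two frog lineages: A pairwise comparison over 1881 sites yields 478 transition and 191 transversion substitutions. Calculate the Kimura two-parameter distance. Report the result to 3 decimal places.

0.527

P = 478/1881 ≈ 0.25412 and Q = 191/1881 ≈ 0.101542.
Under the Kimura two-parameter model, d = −½ ln(1 − 2P − Q) − ¼ ln(1 − 2Q).
1 − 2P − Q = 0.390218, giving −½ ln(0.390218) = 0.470525.
1 − 2Q = 0.796916, giving −¼ ln(0.796916) = 0.056752.
d = 0.470525 + 0.056752 = 0.527277.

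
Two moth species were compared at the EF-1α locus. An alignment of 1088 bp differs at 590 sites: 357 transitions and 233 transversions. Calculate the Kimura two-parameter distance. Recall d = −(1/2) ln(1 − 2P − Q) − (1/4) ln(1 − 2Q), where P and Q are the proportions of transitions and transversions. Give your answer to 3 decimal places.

P = 357/1088 = 0.328125 and Q = 233/1088 ≈ 0.214154.
Under the Kimura two-parameter model, d = −½ ln(1 − 2P − Q) − ¼ ln(1 − 2Q).
1 − 2P − Q = 0.129596, giving −½ ln(0.129596) = 1.021667.
1 − 2Q = 0.571692, giving −¼ ln(0.571692) = 0.139789.
d = 1.021667 + 0.139789 = 1.161456.

1.161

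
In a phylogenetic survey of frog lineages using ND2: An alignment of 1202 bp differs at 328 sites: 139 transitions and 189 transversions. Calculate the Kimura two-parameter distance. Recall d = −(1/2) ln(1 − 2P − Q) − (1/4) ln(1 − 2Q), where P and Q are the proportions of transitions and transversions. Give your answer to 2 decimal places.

P = 139/1202 ≈ 0.115641 and Q = 189/1202 ≈ 0.157238.
Under the Kimura two-parameter model, d = −½ ln(1 − 2P − Q) − ¼ ln(1 − 2Q).
1 − 2P − Q = 0.61148, giving −½ ln(0.61148) = 0.245937.
1 − 2Q = 0.685524, giving −¼ ln(0.685524) = 0.094393.
d = 0.245937 + 0.094393 = 0.340330.

0.34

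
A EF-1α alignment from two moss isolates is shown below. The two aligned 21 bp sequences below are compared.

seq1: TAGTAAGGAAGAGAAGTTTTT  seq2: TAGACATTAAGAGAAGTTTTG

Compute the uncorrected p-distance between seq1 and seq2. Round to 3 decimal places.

0.238

The sequences differ at 5 of 21 positions (sites 4, 5, 7, 8, 21).
p = 5/21 = 0.238095… ≈ 0.238 (to 3 d.p.).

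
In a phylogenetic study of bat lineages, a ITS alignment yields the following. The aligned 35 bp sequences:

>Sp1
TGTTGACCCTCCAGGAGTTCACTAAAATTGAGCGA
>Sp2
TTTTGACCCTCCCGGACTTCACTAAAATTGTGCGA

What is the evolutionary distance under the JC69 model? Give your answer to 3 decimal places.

0.124

The sequences differ at 4 of 35 sites (2, 13, 17, 31), so p = 4/35 ≈ 0.114286.
d = −(3/4) ln(1 − 4p/3) = −0.75 ln(1 − 0.152381) = −0.75 ln(0.847619)
  = −0.75 × (-0.165324) = 0.123993 substitutions/site.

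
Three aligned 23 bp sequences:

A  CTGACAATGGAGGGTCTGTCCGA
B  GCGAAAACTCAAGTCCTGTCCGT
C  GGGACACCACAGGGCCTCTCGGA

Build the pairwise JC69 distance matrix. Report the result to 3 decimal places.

d(A,B) = 0.650, d(A,C) = 0.553, d(B,C) = 0.553

A–B: 10/23 sites differ → p ≈ 0.434783, d = −0.75 ln(1 − 0.579711) = 0.650110 ≈ 0.650.
A–C: 9/23 sites differ → p ≈ 0.391304, d = −0.75 ln(1 − 0.521739) = 0.553199 ≈ 0.553.
B–C: 9/23 sites differ → p ≈ 0.391304, d = −0.75 ln(1 − 0.521739) = 0.553199 ≈ 0.553.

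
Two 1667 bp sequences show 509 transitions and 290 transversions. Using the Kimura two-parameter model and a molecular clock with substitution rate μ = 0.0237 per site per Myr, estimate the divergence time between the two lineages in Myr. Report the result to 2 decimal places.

18.45

P = 509/1667 ≈ 0.305339 and Q = 290/1667 ≈ 0.173965.
Under the Kimura two-parameter model, d = −½ ln(1 − 2P − Q) − ¼ ln(1 − 2Q).
1 − 2P − Q = 0.215357, giving −½ ln(0.215357) = 0.767729.
1 − 2Q = 0.65207, giving −¼ ln(0.65207) = 0.106901.
d = 0.767729 + 0.106901 = 0.874630.
Under a molecular clock d = 2μt, so t = d/(2μ) = 0.874630 / (2 × 0.0237) = 18.45 Myr.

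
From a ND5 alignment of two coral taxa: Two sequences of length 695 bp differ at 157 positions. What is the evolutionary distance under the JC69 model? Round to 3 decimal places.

0.269

p = 157/695 ≈ 0.225899.
d = −(3/4) ln(1 − 4p/3) = −0.75 ln(1 − 0.301199) = −0.75 ln(0.698801)
  = −0.75 × (-0.358389) = 0.268792 substitutions/site.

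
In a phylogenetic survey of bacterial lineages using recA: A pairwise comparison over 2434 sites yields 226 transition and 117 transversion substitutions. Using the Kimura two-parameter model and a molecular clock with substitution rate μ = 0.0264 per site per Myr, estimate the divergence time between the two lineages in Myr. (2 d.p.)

P = 226/2434 ≈ 0.092851 and Q = 117/2434 ≈ 0.048069.
Under the Kimura two-parameter model, d = −½ ln(1 − 2P − Q) − ¼ ln(1 − 2Q).
1 − 2P − Q = 0.766229, giving −½ ln(0.766229) = 0.133137.
1 − 2Q = 0.903862, giving −¼ ln(0.903862) = 0.025270.
d = 0.133137 + 0.025270 = 0.158407.
Under a molecular clock d = 2μt, so t = d/(2μ) = 0.158407 / (2 × 0.0264) = 3.00 Myr.

3.00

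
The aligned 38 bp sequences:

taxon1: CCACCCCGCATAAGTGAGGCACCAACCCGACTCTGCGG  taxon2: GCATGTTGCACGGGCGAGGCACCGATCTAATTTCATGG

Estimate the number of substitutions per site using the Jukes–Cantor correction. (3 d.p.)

The sequences differ at 18 of 38 sites, so p = 18/38 ≈ 0.473684.
d = −(3/4) ln(1 − 4p/3) = −0.75 ln(1 − 0.631579) = −0.75 ln(0.368421)
  = −0.75 × (-0.998529) = 0.748897 substitutions/site.

0.749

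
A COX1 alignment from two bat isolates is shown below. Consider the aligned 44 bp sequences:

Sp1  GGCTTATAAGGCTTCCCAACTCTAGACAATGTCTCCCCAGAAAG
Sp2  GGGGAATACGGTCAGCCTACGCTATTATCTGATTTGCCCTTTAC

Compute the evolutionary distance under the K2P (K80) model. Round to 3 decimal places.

Of 44 sites, 4 differences are transitions and 20 are transversions, so P = 4/44 ≈ 0.090909 and Q = 20/44 ≈ 0.454545.
Under the Kimura two-parameter model, d = −½ ln(1 − 2P − Q) − ¼ ln(1 − 2Q).
1 − 2P − Q = 0.363637, giving −½ ln(0.363637) = 0.505800.
1 − 2Q = 0.09091, giving −¼ ln(0.09091) = 0.599471.
d = 0.505800 + 0.599471 = 1.105271.

1.105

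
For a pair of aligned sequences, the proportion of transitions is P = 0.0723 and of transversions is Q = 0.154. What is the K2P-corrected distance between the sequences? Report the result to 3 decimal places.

Under the Kimura two-parameter model, d = −½ ln(1 − 2P − Q) − ¼ ln(1 − 2Q).
1 − 2P − Q = 0.7014, giving −½ ln(0.7014) = 0.177338.
1 − 2Q = 0.692, giving −¼ ln(0.692) = 0.092042.
d = 0.177338 + 0.092042 = 0.269380.

0.269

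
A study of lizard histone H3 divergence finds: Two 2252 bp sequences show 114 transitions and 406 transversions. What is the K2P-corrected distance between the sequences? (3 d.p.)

0.277

P = 114/2252 ≈ 0.050622 and Q = 406/2252 ≈ 0.180284.
Under the Kimura two-parameter model, d = −½ ln(1 − 2P − Q) − ¼ ln(1 − 2Q).
1 − 2P − Q = 0.718472, giving −½ ln(0.718472) = 0.165314.
1 − 2Q = 0.639432, giving −¼ ln(0.639432) = 0.111794.
d = 0.165314 + 0.111794 = 0.277108.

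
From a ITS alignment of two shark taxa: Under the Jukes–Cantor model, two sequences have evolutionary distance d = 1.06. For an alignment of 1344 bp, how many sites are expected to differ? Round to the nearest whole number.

763

Invert JC69: p = (3/4)(1 − e^(−4d/3)) = 0.75 × (1 − e^(-1.413333)) = 0.75 × (1 − 0.243331) = 0.567502.
Expected differing sites = pL ≈ 0.567502 × 1344 = 762.722688 ≈ 763.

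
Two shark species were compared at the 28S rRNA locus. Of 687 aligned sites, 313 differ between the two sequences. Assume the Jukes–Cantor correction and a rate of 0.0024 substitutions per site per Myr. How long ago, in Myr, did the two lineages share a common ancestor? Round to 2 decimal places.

p = 313/687 ≈ 0.455604.
d = −(3/4) ln(1 − 4p/3) = −0.75 ln(1 − 0.607472) = −0.75 ln(0.392528)
  = −0.75 × (-0.935147) = 0.701360 substitutions/site.
Under a molecular clock d = 2μt, so t = d/(2μ) = 0.701360 / (2 × 0.0024) = 146.12 Myr.

146.12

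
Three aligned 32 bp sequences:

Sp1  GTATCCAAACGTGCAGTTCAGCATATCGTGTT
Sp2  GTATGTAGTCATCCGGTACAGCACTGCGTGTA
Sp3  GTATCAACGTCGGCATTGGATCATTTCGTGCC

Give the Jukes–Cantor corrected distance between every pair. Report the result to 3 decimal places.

d(Sp1,Sp2) = 0.520, d(Sp1,Sp3) = 0.585, d(Sp2,Sp3) = 0.924

Sp1–Sp2: 12/32 sites differ → p = 0.375, d = −0.75 ln(1 − 0.5) = 0.519860 ≈ 0.520.
Sp1–Sp3: 13/32 sites differ → p = 0.40625, d = −0.75 ln(1 − 0.541667) = 0.585119 ≈ 0.585.
Sp2–Sp3: 17/32 sites differ → p = 0.53125, d = −0.75 ln(1 − 0.708333) = 0.924107 ≈ 0.924.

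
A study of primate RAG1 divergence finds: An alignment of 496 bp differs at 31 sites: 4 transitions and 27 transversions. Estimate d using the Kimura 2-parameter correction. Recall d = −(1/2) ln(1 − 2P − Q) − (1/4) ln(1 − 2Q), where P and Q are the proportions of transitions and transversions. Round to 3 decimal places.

P = 4/496 ≈ 0.008065 and Q = 27/496 ≈ 0.054435.
Under the Kimura two-parameter model, d = −½ ln(1 − 2P − Q) − ¼ ln(1 − 2Q).
1 − 2P − Q = 0.929435, giving −½ ln(0.929435) = 0.036589.
1 − 2Q = 0.89113, giving −¼ ln(0.89113) = 0.028816.
d = 0.036589 + 0.028816 = 0.065405.

0.065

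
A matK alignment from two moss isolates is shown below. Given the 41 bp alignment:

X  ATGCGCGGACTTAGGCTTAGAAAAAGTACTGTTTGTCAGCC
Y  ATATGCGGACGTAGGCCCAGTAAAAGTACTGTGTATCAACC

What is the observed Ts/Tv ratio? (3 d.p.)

Transitions are A↔G and C↔T; transversions are all other mismatches.
Transitions: 6. Transversions: 3.
R = 6/3 = 2.000.

2.000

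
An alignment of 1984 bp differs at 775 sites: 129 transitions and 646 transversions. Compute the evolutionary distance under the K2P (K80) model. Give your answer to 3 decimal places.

0.567

P = 129/1984 ≈ 0.06502 and Q = 646/1984 ≈ 0.325605.
Under the Kimura two-parameter model, d = −½ ln(1 − 2P − Q) − ¼ ln(1 − 2Q).
1 − 2P − Q = 0.544355, giving −½ ln(0.544355) = 0.304077.
1 − 2Q = 0.34879, giving −¼ ln(0.34879) = 0.263321.
d = 0.304077 + 0.263321 = 0.567398.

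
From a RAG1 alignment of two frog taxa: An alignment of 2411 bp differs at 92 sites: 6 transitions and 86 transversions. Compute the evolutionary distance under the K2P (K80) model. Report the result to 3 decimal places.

0.039

P = 6/2411 ≈ 0.002489 and Q = 86/2411 ≈ 0.03567.
Under the Kimura two-parameter model, d = −½ ln(1 − 2P − Q) − ¼ ln(1 − 2Q).
1 − 2P − Q = 0.959352, giving −½ ln(0.959352) = 0.020749.
1 − 2Q = 0.92866, giving −¼ ln(0.92866) = 0.018503.
d = 0.020749 + 0.018503 = 0.039252.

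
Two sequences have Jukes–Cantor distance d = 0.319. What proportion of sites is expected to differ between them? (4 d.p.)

p = (3/4)(1 − e^(−4d/3)) = 0.75 × (1 − e^(-0.425333)) = 0.75 × (1 − 0.653552) = 0.259836.

0.2598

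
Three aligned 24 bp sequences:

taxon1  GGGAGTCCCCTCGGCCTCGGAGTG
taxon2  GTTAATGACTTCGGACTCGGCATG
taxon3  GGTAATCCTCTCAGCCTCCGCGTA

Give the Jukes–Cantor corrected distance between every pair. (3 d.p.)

taxon1–taxon2: 9/24 sites differ → p = 0.375, d = −0.75 ln(1 − 0.5) = 0.519860 ≈ 0.520.
taxon1–taxon3: 7/24 sites differ → p ≈ 0.291667, d = −0.75 ln(1 − 0.388889) = 0.369358 ≈ 0.369.
taxon2–taxon3: 10/24 sites differ → p ≈ 0.416667, d = −0.75 ln(1 − 0.555556) = 0.608198 ≈ 0.608.

d(taxon1,taxon2) = 0.520, d(taxon1,taxon3) = 0.369, d(taxon2,taxon3) = 0.608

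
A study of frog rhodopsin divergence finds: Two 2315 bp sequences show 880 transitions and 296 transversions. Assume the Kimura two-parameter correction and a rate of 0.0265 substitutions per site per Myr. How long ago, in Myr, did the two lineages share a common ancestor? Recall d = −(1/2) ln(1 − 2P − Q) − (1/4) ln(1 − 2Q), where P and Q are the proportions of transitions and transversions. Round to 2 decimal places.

22.06

P = 880/2315 ≈ 0.38013 and Q = 296/2315 ≈ 0.127862.
Under the Kimura two-parameter model, d = −½ ln(1 − 2P − Q) − ¼ ln(1 − 2Q).
1 − 2P − Q = 0.111878, giving −½ ln(0.111878) = 1.095173.
1 − 2Q = 0.744276, giving −¼ ln(0.744276) = 0.073836.
d = 1.095173 + 0.073836 = 1.169009.
Under a molecular clock d = 2μt, so t = d/(2μ) = 1.169009 / (2 × 0.0265) = 22.06 Myr.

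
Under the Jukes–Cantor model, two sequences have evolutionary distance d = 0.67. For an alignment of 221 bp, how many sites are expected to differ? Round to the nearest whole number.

98

Invert JC69: p = (3/4)(1 − e^(−4d/3)) = 0.75 × (1 − e^(-0.893333)) = 0.75 × (1 − 0.409289) = 0.443033.
Expected differing sites = pL ≈ 0.443033 × 221 = 97.910293 ≈ 98.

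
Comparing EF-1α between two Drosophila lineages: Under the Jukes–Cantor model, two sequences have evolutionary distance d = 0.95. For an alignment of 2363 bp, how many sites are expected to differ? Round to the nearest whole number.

1273

Invert JC69: p = (3/4)(1 − e^(−4d/3)) = 0.75 × (1 − e^(-1.266667)) = 0.75 × (1 − 0.281769) = 0.538673.
Expected differing sites = pL ≈ 0.538673 × 2363 = 1272.884299 ≈ 1273.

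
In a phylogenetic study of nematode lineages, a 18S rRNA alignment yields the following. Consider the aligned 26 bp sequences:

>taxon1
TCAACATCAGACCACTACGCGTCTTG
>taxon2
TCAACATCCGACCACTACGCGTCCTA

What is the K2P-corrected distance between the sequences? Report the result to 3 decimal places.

Of 26 sites, 2 differences are transitions and 1 are transversions, so P = 2/26 ≈ 0.076923 and Q = 1/26 ≈ 0.038462.
Under the Kimura two-parameter model, d = −½ ln(1 − 2P − Q) − ¼ ln(1 − 2Q).
1 − 2P − Q = 0.807692, giving −½ ln(0.807692) = 0.106787.
1 − 2Q = 0.923076, giving −¼ ln(0.923076) = 0.020011.
d = 0.106787 + 0.020011 = 0.126798.

0.127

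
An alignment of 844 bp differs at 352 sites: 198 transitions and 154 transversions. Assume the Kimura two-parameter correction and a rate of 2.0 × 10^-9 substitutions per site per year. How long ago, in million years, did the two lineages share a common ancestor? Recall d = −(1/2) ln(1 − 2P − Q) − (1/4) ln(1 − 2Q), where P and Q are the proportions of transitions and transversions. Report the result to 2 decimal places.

160.20

P = 198/844 ≈ 0.234597 and Q = 154/844 ≈ 0.182464.
Under the Kimura two-parameter model, d = −½ ln(1 − 2P − Q) − ¼ ln(1 − 2Q).
1 − 2P − Q = 0.348342, giving −½ ln(0.348342) = 0.527285.
1 − 2Q = 0.635072, giving −¼ ln(0.635072) = 0.113504.
d = 0.527285 + 0.113504 = 0.640789.
Under a molecular clock d = 2μt, so t = d/(2μ) = 0.640789 / (2 × 2.0 × 10^-9) = 160.20 million years.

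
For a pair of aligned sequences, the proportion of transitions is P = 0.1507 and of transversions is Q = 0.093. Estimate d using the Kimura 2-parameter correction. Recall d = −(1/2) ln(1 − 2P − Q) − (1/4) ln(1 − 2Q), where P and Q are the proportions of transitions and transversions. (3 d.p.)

0.302

Under the Kimura two-parameter model, d = −½ ln(1 − 2P − Q) − ¼ ln(1 − 2Q).
1 − 2P − Q = 0.6056, giving −½ ln(0.6056) = 0.250768.
1 − 2Q = 0.814, giving −¼ ln(0.814) = 0.051449.
d = 0.250768 + 0.051449 = 0.302217.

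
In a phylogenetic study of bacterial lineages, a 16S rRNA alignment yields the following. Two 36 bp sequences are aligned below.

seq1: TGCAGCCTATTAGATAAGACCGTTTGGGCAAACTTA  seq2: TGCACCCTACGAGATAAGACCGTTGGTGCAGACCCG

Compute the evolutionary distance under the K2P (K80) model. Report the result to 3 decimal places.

0.309

Of 36 sites, 5 differences are transitions and 4 are transversions, so P = 5/36 ≈ 0.138889 and Q = 4/36 ≈ 0.111111.
Under the Kimura two-parameter model, d = −½ ln(1 − 2P − Q) − ¼ ln(1 − 2Q).
1 − 2P − Q = 0.611111, giving −½ ln(0.611111) = 0.246238.
1 − 2Q = 0.777778, giving −¼ ln(0.777778) = 0.062829.
d = 0.246238 + 0.062829 = 0.309067.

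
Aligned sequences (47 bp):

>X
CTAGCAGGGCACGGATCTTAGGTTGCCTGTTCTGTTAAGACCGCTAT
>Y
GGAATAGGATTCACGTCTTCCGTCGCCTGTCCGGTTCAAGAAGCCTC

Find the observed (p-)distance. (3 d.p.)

The sequences differ at 23 of 47 positions.
p = 23/47 = 0.489361… ≈ 0.489 (to 3 d.p.).

0.489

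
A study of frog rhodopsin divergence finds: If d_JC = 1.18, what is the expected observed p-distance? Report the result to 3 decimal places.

p = (3/4)(1 − e^(−4d/3)) = 0.75 × (1 − e^(-1.573333)) = 0.75 × (1 − 0.207353) = 0.594485.

0.594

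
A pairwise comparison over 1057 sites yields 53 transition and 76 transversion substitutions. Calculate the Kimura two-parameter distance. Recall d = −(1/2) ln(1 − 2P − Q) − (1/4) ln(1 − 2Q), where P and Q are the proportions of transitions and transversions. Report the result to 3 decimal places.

P = 53/1057 ≈ 0.050142 and Q = 76/1057 ≈ 0.071902.
Under the Kimura two-parameter model, d = −½ ln(1 − 2P − Q) − ¼ ln(1 − 2Q).
1 − 2P − Q = 0.827814, giving −½ ln(0.827814) = 0.094483.
1 − 2Q = 0.856196, giving −¼ ln(0.856196) = 0.038814.
d = 0.094483 + 0.038814 = 0.133297.

0.133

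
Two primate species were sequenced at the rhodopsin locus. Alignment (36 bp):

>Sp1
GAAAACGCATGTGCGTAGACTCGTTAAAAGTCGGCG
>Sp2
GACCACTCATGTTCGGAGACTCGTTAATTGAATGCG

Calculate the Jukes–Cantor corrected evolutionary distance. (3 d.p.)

0.347

The sequences differ at 10 of 36 sites (3, 4, 7, 13, 16, 28, 29, 31, 32, 33), so p = 10/36 ≈ 0.277778.
d = −(3/4) ln(1 − 4p/3) = −0.75 ln(1 − 0.370371) = −0.75 ln(0.629629)
  = −0.75 × (-0.462625) = 0.346969 substitutions/site.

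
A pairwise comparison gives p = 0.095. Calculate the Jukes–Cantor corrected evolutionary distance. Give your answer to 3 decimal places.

0.102

d = −(3/4) ln(1 − 4p/3) = −0.75 ln(1 − 0.126667) = −0.75 ln(0.873333)
  = −0.75 × (-0.135438) = 0.101579 substitutions/site.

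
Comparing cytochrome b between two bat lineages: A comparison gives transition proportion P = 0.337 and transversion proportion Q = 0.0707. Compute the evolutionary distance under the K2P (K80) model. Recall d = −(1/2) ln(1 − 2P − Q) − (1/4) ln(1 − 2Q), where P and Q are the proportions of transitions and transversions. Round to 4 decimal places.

0.7208

Under the Kimura two-parameter model, d = −½ ln(1 − 2P − Q) − ¼ ln(1 − 2Q).
1 − 2P − Q = 0.2553, giving −½ ln(0.2553) = 0.682658.
1 − 2Q = 0.8586, giving −¼ ln(0.8586) = 0.038113.
d = 0.682658 + 0.038113 = 0.720771.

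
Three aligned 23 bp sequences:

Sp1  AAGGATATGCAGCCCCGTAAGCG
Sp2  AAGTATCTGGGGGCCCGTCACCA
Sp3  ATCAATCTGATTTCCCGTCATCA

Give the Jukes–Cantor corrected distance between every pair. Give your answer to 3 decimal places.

Sp1–Sp2: 8/23 sites differ → p ≈ 0.347826, d = −0.75 ln(1 − 0.463768) = 0.467391 ≈ 0.467.
Sp1–Sp3: 11/23 sites differ → p ≈ 0.478261, d = −0.75 ln(1 − 0.637681) = 0.761423 ≈ 0.761.
Sp2–Sp3: 8/23 sites differ → p ≈ 0.347826, d = −0.75 ln(1 − 0.463768) = 0.467391 ≈ 0.467.

d(Sp1,Sp2) = 0.467, d(Sp1,Sp3) = 0.761, d(Sp2,Sp3) = 0.467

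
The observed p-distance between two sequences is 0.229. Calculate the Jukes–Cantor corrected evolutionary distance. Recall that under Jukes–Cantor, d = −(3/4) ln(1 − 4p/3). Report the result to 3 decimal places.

0.273

d = −(3/4) ln(1 − 4p/3) = −0.75 ln(1 − 0.305333) = −0.75 ln(0.694667)
  = −0.75 × (-0.364323) = 0.273242 substitutions/site.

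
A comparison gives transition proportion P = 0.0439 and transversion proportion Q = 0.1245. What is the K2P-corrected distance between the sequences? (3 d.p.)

Under the Kimura two-parameter model, d = −½ ln(1 − 2P − Q) − ¼ ln(1 − 2Q).
1 − 2P − Q = 0.7877, giving −½ ln(0.7877) = 0.119319.
1 − 2Q = 0.751, giving −¼ ln(0.751) = 0.071587.
d = 0.119319 + 0.071587 = 0.190906.

0.191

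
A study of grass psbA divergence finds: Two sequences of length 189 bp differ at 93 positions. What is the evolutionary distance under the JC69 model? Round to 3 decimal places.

0.801

p = 93/189 ≈ 0.492063.
d = −(3/4) ln(1 − 4p/3) = −0.75 ln(1 − 0.656084) = −0.75 ln(0.343916)
  = −0.75 × (-1.067358) = 0.800519 substitutions/site.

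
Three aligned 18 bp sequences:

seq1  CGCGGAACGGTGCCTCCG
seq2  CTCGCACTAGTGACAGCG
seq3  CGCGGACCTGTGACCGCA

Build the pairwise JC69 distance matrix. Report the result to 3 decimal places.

d(seq1,seq2) = 0.673, d(seq1,seq3) = 0.441, d(seq2,seq3) = 0.441

seq1–seq2: 8/18 sites differ → p ≈ 0.444444, d = −0.75 ln(1 − 0.592592) = 0.673455 ≈ 0.673.
seq1–seq3: 6/18 sites differ → p ≈ 0.333333, d = −0.75 ln(1 − 0.444444) = 0.440839 ≈ 0.441.
seq2–seq3: 6/18 sites differ → p ≈ 0.333333, d = −0.75 ln(1 − 0.444444) = 0.440839 ≈ 0.441.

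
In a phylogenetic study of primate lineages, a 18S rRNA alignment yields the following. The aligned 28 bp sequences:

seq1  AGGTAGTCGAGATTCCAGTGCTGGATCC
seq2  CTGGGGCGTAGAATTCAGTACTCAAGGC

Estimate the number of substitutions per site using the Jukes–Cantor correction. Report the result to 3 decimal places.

The sequences differ at 14 of 28 sites, so p = 14/28 = 0.5.
d = −(3/4) ln(1 − 4p/3) = −0.75 ln(1 − 0.666667) = −0.75 ln(0.333333)
  = −0.75 × (-1.098613) = 0.823960 substitutions/site.

0.824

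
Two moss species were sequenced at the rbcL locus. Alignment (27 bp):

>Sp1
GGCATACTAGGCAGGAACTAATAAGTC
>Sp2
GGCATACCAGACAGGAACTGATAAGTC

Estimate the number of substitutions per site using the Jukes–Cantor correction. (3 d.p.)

The sequences differ at 3 of 27 sites (8, 11, 20), so p = 3/27 ≈ 0.111111.
d = −(3/4) ln(1 − 4p/3) = −0.75 ln(1 − 0.148148) = −0.75 ln(0.851852)
  = −0.75 × (-0.160342) = 0.120257 substitutions/site.

0.120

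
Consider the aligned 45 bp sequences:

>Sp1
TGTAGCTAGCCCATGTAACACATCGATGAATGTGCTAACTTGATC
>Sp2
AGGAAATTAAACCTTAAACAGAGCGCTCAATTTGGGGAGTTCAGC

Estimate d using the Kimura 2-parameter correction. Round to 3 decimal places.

Of 45 sites, 3 differences are transitions and 19 are transversions, so P = 3/45 ≈ 0.066667 and Q = 19/45 ≈ 0.422222.
Under the Kimura two-parameter model, d = −½ ln(1 − 2P − Q) − ¼ ln(1 − 2Q).
1 − 2P − Q = 0.444444, giving −½ ln(0.444444) = 0.405466.
1 − 2Q = 0.155556, giving −¼ ln(0.155556) = 0.465187.
d = 0.405466 + 0.465187 = 0.870653.

0.871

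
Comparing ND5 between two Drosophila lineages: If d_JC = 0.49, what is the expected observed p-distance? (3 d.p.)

0.360

p = (3/4)(1 − e^(−4d/3)) = 0.75 × (1 − e^(-0.653333)) = 0.75 × (1 − 0.520309) = 0.359768.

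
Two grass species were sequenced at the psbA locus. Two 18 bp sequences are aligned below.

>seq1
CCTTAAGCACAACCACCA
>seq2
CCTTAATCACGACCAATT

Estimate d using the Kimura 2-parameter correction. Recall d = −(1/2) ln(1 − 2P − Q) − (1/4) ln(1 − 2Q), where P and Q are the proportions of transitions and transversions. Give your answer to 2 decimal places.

0.35

Of 18 sites, 2 differences are transitions and 3 are transversions, so P = 2/18 ≈ 0.111111 and Q = 3/18 ≈ 0.166667.
Under the Kimura two-parameter model, d = −½ ln(1 − 2P − Q) − ¼ ln(1 − 2Q).
1 − 2P − Q = 0.611111, giving −½ ln(0.611111) = 0.246238.
1 − 2Q = 0.666666, giving −¼ ln(0.666666) = 0.101367.
d = 0.246238 + 0.101367 = 0.347605.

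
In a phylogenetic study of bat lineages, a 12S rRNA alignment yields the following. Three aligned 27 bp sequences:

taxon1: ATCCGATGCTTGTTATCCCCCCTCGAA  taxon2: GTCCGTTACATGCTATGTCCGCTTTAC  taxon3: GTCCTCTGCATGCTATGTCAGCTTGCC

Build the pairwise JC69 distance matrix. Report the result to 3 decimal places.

d(taxon1,taxon2) = 0.588, d(taxon1,taxon3) = 0.673, d(taxon2,taxon3) = 0.264

taxon1–taxon2: 11/27 sites differ → p ≈ 0.407407, d = −0.75 ln(1 − 0.543209) = 0.587647 ≈ 0.588.
taxon1–taxon3: 12/27 sites differ → p ≈ 0.444444, d = −0.75 ln(1 − 0.592592) = 0.673455 ≈ 0.673.
taxon2–taxon3: 6/27 sites differ → p ≈ 0.222222, d = −0.75 ln(1 − 0.296296) = 0.263548 ≈ 0.264.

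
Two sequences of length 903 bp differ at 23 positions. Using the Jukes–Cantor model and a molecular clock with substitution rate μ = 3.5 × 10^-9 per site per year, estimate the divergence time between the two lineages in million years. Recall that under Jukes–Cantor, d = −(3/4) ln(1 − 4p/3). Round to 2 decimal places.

p = 23/903 ≈ 0.025471.
d = −(3/4) ln(1 − 4p/3) = −0.75 ln(1 − 0.033961) = −0.75 ln(0.966039)
  = −0.75 × (-0.034551) = 0.025913 substitutions/site.
Under a molecular clock d = 2μt, so t = d/(2μ) = 0.025913 / (2 × 3.5 × 10^-9) = 3.70 million years.

3.70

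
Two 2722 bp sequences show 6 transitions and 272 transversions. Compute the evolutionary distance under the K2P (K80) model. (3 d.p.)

P = 6/2722 ≈ 0.002204 and Q = 272/2722 ≈ 0.099927.
Under the Kimura two-parameter model, d = −½ ln(1 − 2P − Q) − ¼ ln(1 − 2Q).
1 − 2P − Q = 0.895665, giving −½ ln(0.895665) = 0.055094.
1 − 2Q = 0.800146, giving −¼ ln(0.800146) = 0.055740.
d = 0.055094 + 0.055740 = 0.110834.

0.111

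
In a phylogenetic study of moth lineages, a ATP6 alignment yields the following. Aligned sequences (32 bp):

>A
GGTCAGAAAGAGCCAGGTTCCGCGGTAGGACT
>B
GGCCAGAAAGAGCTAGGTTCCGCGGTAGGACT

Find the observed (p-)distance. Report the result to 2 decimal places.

The sequences differ at 2 of 32 positions (sites 3, 14).
p = 2/32 = 0.0625 ≈ 0.06 (to 2 d.p.).

0.06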